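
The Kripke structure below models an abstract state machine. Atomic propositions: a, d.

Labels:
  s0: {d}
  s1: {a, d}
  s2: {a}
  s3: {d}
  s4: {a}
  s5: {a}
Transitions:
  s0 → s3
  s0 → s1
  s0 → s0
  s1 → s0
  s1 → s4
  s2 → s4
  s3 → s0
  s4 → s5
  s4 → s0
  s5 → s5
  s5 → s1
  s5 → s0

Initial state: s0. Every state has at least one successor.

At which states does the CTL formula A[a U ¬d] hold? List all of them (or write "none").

{s2, s4, s5}

States satisfying a: {s1, s2, s4, s5}.
States satisfying ¬d: {s2, s4, s5}.
States satisfying A[a U ¬d]: {s2, s4, s5}.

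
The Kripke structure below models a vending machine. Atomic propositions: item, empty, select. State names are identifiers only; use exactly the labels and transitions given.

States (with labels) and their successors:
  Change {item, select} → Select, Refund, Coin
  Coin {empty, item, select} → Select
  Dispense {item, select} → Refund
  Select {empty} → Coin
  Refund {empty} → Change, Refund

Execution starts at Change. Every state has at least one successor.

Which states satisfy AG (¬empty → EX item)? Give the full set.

States satisfying ¬empty → EX item: {Change, Coin, Select, Refund}.
States satisfying AG (¬empty → EX item): {Change, Coin, Select, Refund}.

{Change, Coin, Select, Refund}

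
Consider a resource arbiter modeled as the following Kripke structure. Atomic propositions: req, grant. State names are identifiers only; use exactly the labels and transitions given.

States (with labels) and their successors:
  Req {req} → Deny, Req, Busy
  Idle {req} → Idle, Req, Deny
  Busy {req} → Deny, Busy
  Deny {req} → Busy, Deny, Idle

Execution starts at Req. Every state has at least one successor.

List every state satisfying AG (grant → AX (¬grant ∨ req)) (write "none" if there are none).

States satisfying grant → AX (¬grant ∨ req): {Req, Idle, Busy, Deny}.
States satisfying AG (grant → AX (¬grant ∨ req)): {Req, Idle, Busy, Deny}.

{Req, Idle, Busy, Deny}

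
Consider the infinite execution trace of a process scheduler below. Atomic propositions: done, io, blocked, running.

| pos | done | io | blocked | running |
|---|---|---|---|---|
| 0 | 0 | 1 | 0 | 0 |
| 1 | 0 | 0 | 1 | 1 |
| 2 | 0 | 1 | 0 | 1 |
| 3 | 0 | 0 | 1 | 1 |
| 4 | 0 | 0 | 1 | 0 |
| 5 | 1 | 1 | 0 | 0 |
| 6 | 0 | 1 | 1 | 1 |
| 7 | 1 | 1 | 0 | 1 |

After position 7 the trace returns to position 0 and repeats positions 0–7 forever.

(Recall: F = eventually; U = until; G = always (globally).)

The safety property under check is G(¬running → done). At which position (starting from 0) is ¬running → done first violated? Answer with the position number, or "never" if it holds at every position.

0

At position 0 the labels are {io}, so ¬running → done is false there. This is the first violation.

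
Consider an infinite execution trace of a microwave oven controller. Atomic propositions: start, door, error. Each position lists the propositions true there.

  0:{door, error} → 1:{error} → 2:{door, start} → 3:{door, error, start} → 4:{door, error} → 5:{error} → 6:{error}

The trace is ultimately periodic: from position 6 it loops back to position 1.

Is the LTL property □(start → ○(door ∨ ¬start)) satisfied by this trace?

Holds

start → ○(door ∨ ¬start) holds at every position 0..6, and those are all positions ever visited, so □(start → ○(door ∨ ¬start)) holds.
Positions where start holds: 2, 3.
Check ○(door ∨ ¬start) at each: 2→ok, 3→ok.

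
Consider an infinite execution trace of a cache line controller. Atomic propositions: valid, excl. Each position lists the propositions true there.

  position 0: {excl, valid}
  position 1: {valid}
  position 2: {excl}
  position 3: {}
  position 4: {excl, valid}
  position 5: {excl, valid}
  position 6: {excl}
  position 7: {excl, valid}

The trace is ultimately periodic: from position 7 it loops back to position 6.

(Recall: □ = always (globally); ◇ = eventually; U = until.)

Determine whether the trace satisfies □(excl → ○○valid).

excl → ○○valid must hold at every position from 0 onward. It fails at position 0, so □(excl → ○○valid) is false.
Positions where excl holds: 0, 2, 4, 5, 6, 7.
Check ○○valid at each: 0→fails, 2→ok, 4→fails, 5→ok, 6→fails, 7→ok.

Violated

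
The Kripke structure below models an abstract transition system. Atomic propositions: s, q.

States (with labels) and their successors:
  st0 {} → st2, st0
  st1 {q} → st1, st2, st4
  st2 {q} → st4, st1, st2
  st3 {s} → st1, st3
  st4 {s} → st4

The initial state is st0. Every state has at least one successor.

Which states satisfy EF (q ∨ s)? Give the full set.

{st0, st1, st2, st3, st4}

States satisfying q ∨ s: {st1, st2, st3, st4}.
States satisfying EF (q ∨ s): {st0, st1, st2, st3, st4}.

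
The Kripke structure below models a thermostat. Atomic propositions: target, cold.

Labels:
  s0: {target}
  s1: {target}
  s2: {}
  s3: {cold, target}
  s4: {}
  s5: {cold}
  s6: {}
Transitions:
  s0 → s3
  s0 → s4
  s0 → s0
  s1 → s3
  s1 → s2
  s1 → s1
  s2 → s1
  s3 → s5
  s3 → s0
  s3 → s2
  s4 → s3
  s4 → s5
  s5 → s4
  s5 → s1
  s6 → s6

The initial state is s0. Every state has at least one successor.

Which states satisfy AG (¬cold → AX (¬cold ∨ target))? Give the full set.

States satisfying ¬cold → AX (¬cold ∨ target): {s0, s1, s2, s3, s5, s6}.
States satisfying AG (¬cold → AX (¬cold ∨ target)): {s6}.

{s6}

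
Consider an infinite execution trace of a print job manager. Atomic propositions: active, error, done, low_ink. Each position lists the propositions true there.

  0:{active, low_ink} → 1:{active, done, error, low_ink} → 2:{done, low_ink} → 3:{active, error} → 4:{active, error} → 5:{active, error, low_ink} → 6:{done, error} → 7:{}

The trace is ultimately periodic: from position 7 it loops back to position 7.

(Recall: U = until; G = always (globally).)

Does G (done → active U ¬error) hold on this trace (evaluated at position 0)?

done → active U ¬error must hold at every position from 0 onward. It fails at position 6, so G (done → active U ¬error) is false.
Positions where done holds: 1, 2, 6.
Check active U ¬error at each: 1→ok, 2→ok, 6→fails.

Does not hold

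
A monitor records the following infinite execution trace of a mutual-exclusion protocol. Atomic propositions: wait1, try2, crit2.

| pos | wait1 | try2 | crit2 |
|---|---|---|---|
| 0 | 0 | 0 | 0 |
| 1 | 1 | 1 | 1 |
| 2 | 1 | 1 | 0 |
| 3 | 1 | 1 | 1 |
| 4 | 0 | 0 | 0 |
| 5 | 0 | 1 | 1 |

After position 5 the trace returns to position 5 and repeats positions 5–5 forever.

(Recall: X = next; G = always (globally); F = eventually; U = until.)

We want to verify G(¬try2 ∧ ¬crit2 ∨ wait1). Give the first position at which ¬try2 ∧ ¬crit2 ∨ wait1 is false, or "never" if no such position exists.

5

Check ¬try2 ∧ ¬crit2 ∨ wait1 at each position in order: 0 ✓, 1 ✓, 2 ✓, 3 ✓, 4 ✓.
At position 5 the labels are {crit2, try2}, so ¬try2 ∧ ¬crit2 ∨ wait1 is false there. This is the first violation.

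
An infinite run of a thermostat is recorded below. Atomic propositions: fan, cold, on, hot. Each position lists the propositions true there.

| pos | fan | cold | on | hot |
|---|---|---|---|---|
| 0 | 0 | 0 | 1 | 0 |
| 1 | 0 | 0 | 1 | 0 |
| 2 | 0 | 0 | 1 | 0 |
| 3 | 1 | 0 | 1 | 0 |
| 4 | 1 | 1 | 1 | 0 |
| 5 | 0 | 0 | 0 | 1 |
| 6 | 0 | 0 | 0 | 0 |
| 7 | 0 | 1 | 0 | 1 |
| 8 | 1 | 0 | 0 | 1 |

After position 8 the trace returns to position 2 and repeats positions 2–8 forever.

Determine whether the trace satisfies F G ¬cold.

Does not hold

G ¬cold is false at every position 0..8, so it never becomes true and F G ¬cold fails.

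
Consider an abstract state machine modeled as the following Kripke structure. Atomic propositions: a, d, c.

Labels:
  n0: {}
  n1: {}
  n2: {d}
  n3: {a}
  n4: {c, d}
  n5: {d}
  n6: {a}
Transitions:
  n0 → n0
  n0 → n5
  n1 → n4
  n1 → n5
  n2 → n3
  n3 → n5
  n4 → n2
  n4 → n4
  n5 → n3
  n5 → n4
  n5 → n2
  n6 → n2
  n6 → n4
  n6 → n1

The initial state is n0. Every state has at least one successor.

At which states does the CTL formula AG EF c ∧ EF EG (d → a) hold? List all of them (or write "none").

{n0}

States satisfying EF c: {n0, n1, n2, n3, n4, n5, n6}.
States satisfying AG EF c: {n0, n1, n2, n3, n4, n5, n6}.
States satisfying EG (d → a): {n0}.
States satisfying EF EG (d → a): {n0}.
States satisfying AG EF c ∧ EF EG (d → a): {n0}.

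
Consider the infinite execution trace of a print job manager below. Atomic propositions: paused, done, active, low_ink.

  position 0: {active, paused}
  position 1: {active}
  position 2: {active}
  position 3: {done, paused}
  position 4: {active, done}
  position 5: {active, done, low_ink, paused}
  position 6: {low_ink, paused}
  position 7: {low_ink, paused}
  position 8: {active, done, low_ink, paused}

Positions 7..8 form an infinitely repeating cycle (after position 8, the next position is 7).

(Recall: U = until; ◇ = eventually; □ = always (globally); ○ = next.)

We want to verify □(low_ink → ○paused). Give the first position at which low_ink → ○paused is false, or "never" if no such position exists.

never

low_ink → ○paused holds at every position 0..8, and those are all the positions the trace ever visits, so the invariant □(low_ink → ○paused) is never violated.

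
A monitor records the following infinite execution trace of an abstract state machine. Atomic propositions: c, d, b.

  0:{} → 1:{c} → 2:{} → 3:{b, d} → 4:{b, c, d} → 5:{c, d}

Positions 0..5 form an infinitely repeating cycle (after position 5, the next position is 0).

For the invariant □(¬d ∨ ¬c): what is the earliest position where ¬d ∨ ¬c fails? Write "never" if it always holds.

4

Check ¬d ∨ ¬c at each position in order: 0 ✓, 1 ✓, 2 ✓, 3 ✓.
At position 4 the labels are {b, c, d}, so ¬d ∨ ¬c is false there. This is the first violation.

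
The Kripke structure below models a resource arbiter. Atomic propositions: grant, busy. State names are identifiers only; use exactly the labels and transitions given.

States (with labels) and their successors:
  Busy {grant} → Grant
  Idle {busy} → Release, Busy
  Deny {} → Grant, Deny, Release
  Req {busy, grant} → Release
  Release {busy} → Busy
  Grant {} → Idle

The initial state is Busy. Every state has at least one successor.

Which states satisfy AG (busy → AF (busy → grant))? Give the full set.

{Busy, Idle, Deny, Req, Release, Grant}

States satisfying busy → AF (busy → grant): {Busy, Idle, Deny, Req, Release, Grant}.
States satisfying AG (busy → AF (busy → grant)): {Busy, Idle, Deny, Req, Release, Grant}.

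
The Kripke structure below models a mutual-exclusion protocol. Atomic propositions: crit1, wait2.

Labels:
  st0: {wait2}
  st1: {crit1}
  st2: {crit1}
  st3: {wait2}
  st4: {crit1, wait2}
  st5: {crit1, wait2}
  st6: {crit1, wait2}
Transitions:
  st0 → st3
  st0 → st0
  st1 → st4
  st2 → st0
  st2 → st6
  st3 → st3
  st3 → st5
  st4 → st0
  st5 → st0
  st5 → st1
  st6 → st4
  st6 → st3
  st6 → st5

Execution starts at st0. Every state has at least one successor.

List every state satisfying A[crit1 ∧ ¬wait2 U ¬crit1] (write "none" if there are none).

{st0, st3}

States satisfying crit1 ∧ ¬wait2: {st1, st2}.
States satisfying ¬crit1: {st0, st3}.
States satisfying A[crit1 ∧ ¬wait2 U ¬crit1]: {st0, st3}.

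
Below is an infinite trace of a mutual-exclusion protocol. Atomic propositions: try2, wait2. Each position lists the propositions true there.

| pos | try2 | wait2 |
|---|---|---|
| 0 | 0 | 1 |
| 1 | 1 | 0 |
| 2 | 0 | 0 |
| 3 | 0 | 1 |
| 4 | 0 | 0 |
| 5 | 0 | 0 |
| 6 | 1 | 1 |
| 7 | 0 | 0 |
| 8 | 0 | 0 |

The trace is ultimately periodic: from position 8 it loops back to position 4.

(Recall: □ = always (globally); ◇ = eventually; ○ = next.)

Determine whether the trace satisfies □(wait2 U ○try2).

Violated

wait2 U ○try2 must hold at every position from 0 onward. It fails at position 1, so □(wait2 U ○try2) is false.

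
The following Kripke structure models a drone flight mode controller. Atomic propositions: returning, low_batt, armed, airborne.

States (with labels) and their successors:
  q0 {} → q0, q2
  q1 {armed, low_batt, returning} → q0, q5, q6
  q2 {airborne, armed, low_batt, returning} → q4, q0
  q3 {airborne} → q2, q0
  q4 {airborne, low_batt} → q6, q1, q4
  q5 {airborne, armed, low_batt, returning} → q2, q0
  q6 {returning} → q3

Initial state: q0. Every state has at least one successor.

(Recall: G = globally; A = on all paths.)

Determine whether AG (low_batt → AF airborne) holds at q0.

States satisfying low_batt → AF airborne: {q0, q2, q3, q4, q5, q6}.
States satisfying AG (low_batt → AF airborne): ∅.
q1 is reachable from q0 and violates low_batt → AF airborne, so AG fails at q0.
q0 ∉ Sat(AG (low_batt → AF airborne)).

Violated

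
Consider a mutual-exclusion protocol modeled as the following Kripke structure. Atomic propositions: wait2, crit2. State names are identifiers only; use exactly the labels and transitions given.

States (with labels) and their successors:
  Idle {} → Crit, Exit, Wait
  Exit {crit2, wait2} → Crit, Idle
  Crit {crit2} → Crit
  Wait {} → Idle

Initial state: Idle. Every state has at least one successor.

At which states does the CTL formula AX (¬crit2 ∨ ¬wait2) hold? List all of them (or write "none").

States satisfying ¬crit2 ∨ ¬wait2: {Idle, Crit, Wait}.
States satisfying AX (¬crit2 ∨ ¬wait2): {Exit, Crit, Wait}.

{Exit, Crit, Wait}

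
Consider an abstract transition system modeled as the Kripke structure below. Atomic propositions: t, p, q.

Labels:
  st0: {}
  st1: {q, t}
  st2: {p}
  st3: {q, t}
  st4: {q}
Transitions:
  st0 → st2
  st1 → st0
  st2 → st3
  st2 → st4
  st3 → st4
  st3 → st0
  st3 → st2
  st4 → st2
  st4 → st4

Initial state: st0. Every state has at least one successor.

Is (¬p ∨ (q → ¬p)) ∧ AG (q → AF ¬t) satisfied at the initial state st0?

States satisfying ¬p: {st0, st1, st3, st4}.
States satisfying q → ¬p: {st0, st1, st2, st3, st4}.
States satisfying ¬p ∨ (q → ¬p): {st0, st1, st2, st3, st4}.
States satisfying q → AF ¬t: {st0, st1, st2, st3, st4}.
States satisfying AG (q → AF ¬t): {st0, st1, st2, st3, st4}.
States satisfying (¬p ∨ (q → ¬p)) ∧ AG (q → AF ¬t): {st0, st1, st2, st3, st4}.
st0 ∈ Sat((¬p ∨ (q → ¬p)) ∧ AG (q → AF ¬t)).

Holds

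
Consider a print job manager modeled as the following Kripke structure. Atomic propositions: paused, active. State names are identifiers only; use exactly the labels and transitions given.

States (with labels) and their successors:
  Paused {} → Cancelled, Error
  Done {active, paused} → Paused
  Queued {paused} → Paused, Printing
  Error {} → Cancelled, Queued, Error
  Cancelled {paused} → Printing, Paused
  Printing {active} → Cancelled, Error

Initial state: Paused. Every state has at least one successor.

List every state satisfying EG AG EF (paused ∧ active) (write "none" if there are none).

States satisfying AG EF (paused ∧ active): ∅.
States satisfying EG AG EF (paused ∧ active): ∅.

none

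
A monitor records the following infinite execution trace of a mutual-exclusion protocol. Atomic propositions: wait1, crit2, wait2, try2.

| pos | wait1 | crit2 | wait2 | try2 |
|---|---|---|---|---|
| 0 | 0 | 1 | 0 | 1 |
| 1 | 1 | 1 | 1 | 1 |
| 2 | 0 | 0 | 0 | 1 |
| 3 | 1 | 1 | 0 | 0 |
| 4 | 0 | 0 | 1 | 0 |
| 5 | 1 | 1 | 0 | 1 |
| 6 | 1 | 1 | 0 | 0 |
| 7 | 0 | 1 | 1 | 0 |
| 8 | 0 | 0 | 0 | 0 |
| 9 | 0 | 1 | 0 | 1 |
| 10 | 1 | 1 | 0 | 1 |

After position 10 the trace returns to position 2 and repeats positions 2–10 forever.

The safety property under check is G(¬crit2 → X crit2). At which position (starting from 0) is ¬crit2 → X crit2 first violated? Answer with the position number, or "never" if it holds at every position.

never

¬crit2 → X crit2 holds at every position 0..10, and those are all the positions the trace ever visits, so the invariant G(¬crit2 → X crit2) is never violated.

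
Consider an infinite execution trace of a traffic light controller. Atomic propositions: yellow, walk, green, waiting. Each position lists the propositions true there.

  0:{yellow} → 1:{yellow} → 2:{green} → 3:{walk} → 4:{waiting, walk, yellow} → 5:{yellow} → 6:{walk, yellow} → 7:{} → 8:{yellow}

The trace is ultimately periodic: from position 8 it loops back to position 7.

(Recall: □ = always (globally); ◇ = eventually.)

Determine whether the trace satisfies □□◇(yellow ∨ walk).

Holds

□◇(yellow ∨ walk) holds at every position 0..8, and those are all positions ever visited, so □□◇(yellow ∨ walk) holds.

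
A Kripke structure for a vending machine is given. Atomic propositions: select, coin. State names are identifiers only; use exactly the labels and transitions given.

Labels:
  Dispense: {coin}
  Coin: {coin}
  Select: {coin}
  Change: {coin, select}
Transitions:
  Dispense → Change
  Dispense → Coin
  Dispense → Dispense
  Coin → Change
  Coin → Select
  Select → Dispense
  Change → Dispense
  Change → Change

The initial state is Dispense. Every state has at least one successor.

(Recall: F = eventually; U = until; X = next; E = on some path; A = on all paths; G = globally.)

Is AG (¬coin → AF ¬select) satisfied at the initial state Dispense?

States satisfying ¬coin → AF ¬select: {Dispense, Coin, Select, Change}.
States satisfying AG (¬coin → AF ¬select): {Dispense, Coin, Select, Change}.
Every state reachable from Dispense satisfies ¬coin → AF ¬select.
Dispense ∈ Sat(AG (¬coin → AF ¬select)).

Satisfied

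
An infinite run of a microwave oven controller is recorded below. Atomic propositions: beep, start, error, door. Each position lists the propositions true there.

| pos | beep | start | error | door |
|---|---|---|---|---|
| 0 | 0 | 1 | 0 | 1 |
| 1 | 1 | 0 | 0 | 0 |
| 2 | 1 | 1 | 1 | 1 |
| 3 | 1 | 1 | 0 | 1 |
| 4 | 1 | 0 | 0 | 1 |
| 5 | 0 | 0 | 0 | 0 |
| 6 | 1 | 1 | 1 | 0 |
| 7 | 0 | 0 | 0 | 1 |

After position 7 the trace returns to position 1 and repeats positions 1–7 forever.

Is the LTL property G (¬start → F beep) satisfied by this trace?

¬start → F beep holds at every position 0..7, and those are all positions ever visited, so G (¬start → F beep) holds.
Positions where ¬start holds: 1, 4, 5, 7.
Check F beep at each: 1→ok, 4→ok, 5→ok, 7→ok.

Holds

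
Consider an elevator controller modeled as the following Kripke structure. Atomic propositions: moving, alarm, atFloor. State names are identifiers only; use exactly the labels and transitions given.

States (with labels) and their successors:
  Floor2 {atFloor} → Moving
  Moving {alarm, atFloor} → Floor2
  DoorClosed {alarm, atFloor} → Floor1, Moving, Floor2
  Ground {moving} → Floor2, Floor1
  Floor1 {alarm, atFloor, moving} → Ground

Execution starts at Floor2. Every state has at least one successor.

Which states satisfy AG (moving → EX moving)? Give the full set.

{Floor2, Moving, DoorClosed, Ground, Floor1}

States satisfying moving → EX moving: {Floor2, Moving, DoorClosed, Ground, Floor1}.
States satisfying AG (moving → EX moving): {Floor2, Moving, DoorClosed, Ground, Floor1}.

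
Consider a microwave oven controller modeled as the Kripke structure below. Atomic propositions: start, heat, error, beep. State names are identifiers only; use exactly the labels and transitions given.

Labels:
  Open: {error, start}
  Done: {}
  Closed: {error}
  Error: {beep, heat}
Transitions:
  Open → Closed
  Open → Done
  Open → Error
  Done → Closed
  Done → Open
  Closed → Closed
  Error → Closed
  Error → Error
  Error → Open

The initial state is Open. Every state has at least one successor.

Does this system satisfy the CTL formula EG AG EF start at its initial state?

No

States satisfying AG EF start: ∅.
States satisfying EG AG EF start: ∅.
No suitable path/successor from Open witnesses the formula.
Open ∉ Sat(EG AG EF start).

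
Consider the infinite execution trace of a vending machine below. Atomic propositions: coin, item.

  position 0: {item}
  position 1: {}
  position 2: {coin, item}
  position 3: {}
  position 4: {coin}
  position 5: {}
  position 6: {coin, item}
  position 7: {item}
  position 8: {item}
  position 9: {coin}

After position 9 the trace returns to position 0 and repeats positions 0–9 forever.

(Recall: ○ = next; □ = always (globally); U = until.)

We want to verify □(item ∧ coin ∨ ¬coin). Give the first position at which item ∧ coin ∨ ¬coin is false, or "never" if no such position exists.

Check item ∧ coin ∨ ¬coin at each position in order: 0 ✓, 1 ✓, 2 ✓, 3 ✓.
At position 4 the labels are {coin}, so item ∧ coin ∨ ¬coin is false there. This is the first violation.

4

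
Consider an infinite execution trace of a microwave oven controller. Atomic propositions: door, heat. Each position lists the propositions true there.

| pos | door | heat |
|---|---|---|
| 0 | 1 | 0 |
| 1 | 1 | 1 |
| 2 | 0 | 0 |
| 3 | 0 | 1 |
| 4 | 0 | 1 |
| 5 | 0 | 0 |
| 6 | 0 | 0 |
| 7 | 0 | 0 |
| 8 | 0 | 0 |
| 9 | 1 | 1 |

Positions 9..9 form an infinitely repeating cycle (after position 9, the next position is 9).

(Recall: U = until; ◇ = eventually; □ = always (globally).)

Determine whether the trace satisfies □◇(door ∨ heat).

Yes

◇(door ∨ heat) holds at every position 0..9, and those are all positions ever visited, so □◇(door ∨ heat) holds.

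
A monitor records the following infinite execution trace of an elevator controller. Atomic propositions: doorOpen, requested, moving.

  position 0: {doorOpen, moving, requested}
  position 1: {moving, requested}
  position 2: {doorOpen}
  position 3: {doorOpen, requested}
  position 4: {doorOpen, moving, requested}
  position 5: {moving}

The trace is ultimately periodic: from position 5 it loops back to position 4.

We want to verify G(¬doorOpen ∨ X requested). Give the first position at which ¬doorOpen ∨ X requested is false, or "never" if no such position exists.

Check ¬doorOpen ∨ X requested at each position in order: 0 ✓, 1 ✓, 2 ✓, 3 ✓.
At position 4 the labels are {doorOpen, moving, requested} and the next position 5 has {moving}, so ¬doorOpen ∨ X requested is false there. This is the first violation.

4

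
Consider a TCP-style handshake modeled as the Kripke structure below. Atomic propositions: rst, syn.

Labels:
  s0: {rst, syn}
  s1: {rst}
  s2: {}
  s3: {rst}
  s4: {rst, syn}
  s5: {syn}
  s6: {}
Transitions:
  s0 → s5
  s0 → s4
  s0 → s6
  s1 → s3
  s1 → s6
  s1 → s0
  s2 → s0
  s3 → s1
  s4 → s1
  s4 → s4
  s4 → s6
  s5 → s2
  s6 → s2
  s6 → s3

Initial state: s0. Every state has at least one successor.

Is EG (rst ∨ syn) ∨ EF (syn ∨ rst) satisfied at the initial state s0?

Yes

States satisfying rst ∨ syn: {s0, s1, s3, s4, s5}.
States satisfying EG (rst ∨ syn): {s0, s1, s3, s4}.
States satisfying syn ∨ rst: {s0, s1, s3, s4, s5}.
States satisfying EF (syn ∨ rst): {s0, s1, s2, s3, s4, s5, s6}.
States satisfying EG (rst ∨ syn) ∨ EF (syn ∨ rst): {s0, s1, s2, s3, s4, s5, s6}.
s0 ∈ Sat(EG (rst ∨ syn) ∨ EF (syn ∨ rst)).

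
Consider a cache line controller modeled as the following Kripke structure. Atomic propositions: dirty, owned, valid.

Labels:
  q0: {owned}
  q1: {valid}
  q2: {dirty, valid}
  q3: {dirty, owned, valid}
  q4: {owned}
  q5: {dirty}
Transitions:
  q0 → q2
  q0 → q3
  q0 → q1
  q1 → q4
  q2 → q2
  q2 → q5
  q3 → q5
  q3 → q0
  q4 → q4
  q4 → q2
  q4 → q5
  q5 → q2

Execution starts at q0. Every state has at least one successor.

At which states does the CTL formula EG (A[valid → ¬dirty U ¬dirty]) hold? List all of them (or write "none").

States satisfying A[valid → ¬dirty U ¬dirty]: {q0, q1, q4}.
States satisfying EG (A[valid → ¬dirty U ¬dirty]): {q0, q1, q4}.

{q0, q1, q4}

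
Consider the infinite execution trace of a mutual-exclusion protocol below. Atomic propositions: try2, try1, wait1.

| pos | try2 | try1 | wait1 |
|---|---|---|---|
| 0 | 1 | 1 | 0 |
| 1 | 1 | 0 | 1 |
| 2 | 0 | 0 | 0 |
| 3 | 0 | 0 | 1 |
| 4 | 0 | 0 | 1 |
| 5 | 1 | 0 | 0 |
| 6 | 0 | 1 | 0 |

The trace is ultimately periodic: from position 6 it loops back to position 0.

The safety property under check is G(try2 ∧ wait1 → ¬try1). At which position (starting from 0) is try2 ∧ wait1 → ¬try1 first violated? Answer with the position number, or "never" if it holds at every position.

never

try2 ∧ wait1 → ¬try1 holds at every position 0..6, and those are all the positions the trace ever visits, so the invariant G(try2 ∧ wait1 → ¬try1) is never violated.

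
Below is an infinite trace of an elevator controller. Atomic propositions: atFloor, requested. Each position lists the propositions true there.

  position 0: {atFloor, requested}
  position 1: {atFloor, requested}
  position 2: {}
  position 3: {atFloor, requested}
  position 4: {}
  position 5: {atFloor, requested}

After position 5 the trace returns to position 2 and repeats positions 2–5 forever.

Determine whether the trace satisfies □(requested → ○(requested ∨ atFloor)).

requested → ○(requested ∨ atFloor) must hold at every position from 0 onward. It fails at position 1, so □(requested → ○(requested ∨ atFloor)) is false.
Positions where requested holds: 0, 1, 3, 5.
Check ○(requested ∨ atFloor) at each: 0→ok, 1→fails, 3→fails, 5→fails.

Violated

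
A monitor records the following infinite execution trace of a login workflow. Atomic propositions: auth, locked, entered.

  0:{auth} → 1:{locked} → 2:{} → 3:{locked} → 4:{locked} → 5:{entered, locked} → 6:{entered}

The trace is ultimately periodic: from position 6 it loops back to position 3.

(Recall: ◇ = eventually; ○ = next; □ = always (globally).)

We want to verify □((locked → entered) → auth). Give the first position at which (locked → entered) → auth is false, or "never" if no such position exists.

2

Check (locked → entered) → auth at each position in order: 0 ✓, 1 ✓.
At position 2 the labels are {}, so (locked → entered) → auth is false there. This is the first violation.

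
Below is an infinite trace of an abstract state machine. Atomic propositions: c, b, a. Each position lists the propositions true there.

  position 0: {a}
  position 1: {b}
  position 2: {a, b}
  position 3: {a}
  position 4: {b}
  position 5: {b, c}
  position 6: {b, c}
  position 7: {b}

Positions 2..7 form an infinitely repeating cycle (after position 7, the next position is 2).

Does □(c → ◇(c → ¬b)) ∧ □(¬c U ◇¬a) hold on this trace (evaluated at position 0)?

c → ◇(c → ¬b) holds at every position 0..7, and those are all positions ever visited, so □(c → ◇(c → ¬b)) holds.
Positions where c holds: 5, 6.
Check ◇(c → ¬b) at each: 5→ok, 6→ok.
¬c U ◇¬a holds at every position 0..7, and those are all positions ever visited, so □(¬c U ◇¬a) holds.
At position 0: □(c → ◇(c → ¬b)) is true; □(¬c U ◇¬a) is true; so □(c → ◇(c → ¬b)) ∧ □(¬c U ◇¬a) is true.

Holds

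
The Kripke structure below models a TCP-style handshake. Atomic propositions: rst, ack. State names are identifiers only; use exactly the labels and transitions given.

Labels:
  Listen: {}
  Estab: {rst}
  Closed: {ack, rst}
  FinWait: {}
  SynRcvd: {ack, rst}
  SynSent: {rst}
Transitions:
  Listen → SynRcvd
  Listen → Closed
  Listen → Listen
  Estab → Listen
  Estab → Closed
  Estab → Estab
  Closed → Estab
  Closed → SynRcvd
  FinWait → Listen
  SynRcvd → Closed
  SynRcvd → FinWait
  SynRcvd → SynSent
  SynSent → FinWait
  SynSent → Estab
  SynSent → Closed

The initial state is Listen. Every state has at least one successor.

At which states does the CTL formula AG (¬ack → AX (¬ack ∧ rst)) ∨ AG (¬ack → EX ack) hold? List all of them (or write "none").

States satisfying ¬ack → AX (¬ack ∧ rst): {Closed, SynRcvd}.
States satisfying AG (¬ack → AX (¬ack ∧ rst)): ∅.
States satisfying ¬ack → EX ack: {Listen, Estab, Closed, SynRcvd, SynSent}.
States satisfying AG (¬ack → EX ack): ∅.
States satisfying AG (¬ack → AX (¬ack ∧ rst)) ∨ AG (¬ack → EX ack): ∅.

none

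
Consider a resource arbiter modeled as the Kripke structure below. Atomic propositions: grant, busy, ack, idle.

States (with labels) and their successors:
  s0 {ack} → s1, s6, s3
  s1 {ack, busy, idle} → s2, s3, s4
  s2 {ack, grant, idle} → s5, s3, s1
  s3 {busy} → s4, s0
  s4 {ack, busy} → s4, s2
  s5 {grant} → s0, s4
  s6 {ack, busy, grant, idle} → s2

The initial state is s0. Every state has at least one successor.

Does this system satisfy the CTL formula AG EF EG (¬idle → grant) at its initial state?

States satisfying EF EG (¬idle → grant): {s0, s1, s2, s3, s4, s5, s6}.
States satisfying AG EF EG (¬idle → grant): {s0, s1, s2, s3, s4, s5, s6}.
Every state reachable from s0 satisfies EF EG (¬idle → grant).
s0 ∈ Sat(AG EF EG (¬idle → grant)).

Satisfied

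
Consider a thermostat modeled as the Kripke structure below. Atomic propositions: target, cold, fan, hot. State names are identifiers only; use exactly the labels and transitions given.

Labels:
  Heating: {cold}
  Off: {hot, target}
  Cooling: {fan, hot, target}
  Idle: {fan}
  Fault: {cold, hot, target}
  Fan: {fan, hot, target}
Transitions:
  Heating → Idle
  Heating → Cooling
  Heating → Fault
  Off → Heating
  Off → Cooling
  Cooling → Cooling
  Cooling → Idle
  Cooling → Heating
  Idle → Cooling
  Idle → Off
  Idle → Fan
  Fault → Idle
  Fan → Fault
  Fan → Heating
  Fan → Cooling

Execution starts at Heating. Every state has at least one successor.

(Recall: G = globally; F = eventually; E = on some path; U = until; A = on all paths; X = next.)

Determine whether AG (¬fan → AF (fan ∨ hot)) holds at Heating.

Yes

States satisfying ¬fan → AF (fan ∨ hot): {Heating, Off, Cooling, Idle, Fault, Fan}.
States satisfying AG (¬fan → AF (fan ∨ hot)): {Heating, Off, Cooling, Idle, Fault, Fan}.
Every state reachable from Heating satisfies ¬fan → AF (fan ∨ hot).
Heating ∈ Sat(AG (¬fan → AF (fan ∨ hot))).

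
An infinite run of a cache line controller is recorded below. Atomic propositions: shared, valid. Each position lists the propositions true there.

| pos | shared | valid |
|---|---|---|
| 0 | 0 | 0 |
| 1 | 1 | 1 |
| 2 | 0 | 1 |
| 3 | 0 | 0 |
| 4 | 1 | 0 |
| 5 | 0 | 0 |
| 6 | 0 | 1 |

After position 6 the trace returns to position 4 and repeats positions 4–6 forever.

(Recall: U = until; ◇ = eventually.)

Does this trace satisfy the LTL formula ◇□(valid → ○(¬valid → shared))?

Satisfied

□(valid → ○(¬valid → shared)) holds at position 3, which is reachable from 0, so ◇□(valid → ○(¬valid → shared)) holds.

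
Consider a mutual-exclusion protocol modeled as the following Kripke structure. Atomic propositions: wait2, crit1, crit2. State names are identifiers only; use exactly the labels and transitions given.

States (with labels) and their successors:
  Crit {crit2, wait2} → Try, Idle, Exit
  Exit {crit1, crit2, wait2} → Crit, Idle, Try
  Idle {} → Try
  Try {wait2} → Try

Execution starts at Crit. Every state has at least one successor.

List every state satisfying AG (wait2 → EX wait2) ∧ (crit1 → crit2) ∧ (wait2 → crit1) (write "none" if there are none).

States satisfying wait2 → EX wait2: {Crit, Exit, Idle, Try}.
States satisfying AG (wait2 → EX wait2): {Crit, Exit, Idle, Try}.
States satisfying crit1 → crit2: {Crit, Exit, Idle, Try}.
States satisfying wait2 → crit1: {Exit, Idle}.
States satisfying (crit1 → crit2) ∧ (wait2 → crit1): {Exit, Idle}.
States satisfying AG (wait2 → EX wait2) ∧ (crit1 → crit2) ∧ (wait2 → crit1): {Exit, Idle}.

{Exit, Idle}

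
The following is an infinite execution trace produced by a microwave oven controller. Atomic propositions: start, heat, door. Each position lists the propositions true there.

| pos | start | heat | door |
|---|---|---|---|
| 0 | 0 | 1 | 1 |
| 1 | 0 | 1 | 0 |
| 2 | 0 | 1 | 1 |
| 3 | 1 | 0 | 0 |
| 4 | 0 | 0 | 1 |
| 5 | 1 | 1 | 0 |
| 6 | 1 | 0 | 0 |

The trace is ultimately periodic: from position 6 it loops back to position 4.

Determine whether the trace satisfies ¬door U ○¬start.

Yes

Walking from position 0: ○¬start first holds at position 0, and ¬door holds at every earlier position along the way, so ¬door U ○¬start holds.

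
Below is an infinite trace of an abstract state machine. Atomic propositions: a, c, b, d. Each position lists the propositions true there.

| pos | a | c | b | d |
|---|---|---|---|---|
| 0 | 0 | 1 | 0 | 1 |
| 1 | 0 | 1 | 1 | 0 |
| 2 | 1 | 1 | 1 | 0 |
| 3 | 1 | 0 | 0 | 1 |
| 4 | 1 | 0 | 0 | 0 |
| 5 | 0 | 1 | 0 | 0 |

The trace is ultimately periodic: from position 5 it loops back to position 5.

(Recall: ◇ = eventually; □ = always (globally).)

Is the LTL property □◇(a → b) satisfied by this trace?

Holds

◇(a → b) holds at every position 0..5, and those are all positions ever visited, so □◇(a → b) holds.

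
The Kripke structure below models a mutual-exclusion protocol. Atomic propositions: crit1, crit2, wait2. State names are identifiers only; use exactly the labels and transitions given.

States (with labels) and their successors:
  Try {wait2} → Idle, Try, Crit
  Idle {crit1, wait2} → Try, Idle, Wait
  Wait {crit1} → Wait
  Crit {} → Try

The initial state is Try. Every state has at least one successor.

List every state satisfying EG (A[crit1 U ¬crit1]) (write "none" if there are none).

States satisfying A[crit1 U ¬crit1]: {Try, Crit}.
States satisfying EG (A[crit1 U ¬crit1]): {Try, Crit}.

{Try, Crit}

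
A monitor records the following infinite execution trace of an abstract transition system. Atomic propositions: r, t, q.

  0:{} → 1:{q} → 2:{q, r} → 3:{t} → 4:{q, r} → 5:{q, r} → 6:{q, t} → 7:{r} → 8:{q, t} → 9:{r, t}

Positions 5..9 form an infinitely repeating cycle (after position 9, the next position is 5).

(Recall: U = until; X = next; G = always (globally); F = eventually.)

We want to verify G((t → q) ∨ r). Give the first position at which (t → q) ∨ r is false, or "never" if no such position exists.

3

Check (t → q) ∨ r at each position in order: 0 ✓, 1 ✓, 2 ✓.
At position 3 the labels are {t}, so (t → q) ∨ r is false there. This is the first violation.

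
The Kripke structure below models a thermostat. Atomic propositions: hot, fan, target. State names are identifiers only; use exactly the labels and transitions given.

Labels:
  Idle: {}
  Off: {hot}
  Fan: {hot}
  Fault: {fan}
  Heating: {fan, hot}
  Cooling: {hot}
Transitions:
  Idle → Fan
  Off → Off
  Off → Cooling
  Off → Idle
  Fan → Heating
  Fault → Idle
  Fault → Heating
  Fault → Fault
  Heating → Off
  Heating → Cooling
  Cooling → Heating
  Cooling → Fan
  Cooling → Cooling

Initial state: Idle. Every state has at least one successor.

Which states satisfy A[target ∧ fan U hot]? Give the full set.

States satisfying target ∧ fan: ∅.
States satisfying hot: {Off, Fan, Heating, Cooling}.
States satisfying A[target ∧ fan U hot]: {Off, Fan, Heating, Cooling}.

{Off, Fan, Heating, Cooling}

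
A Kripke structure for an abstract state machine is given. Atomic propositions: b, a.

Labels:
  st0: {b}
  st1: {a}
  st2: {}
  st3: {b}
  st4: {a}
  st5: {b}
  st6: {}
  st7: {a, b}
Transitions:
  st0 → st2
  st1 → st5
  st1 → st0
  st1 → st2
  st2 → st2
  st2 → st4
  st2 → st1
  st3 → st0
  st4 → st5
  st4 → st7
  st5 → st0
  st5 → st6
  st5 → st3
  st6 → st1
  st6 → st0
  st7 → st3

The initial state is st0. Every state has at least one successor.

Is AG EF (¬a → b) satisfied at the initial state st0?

States satisfying EF (¬a → b): {st0, st1, st2, st3, st4, st5, st6, st7}.
States satisfying AG EF (¬a → b): {st0, st1, st2, st3, st4, st5, st6, st7}.
Every state reachable from st0 satisfies EF (¬a → b).
st0 ∈ Sat(AG EF (¬a → b)).

Satisfied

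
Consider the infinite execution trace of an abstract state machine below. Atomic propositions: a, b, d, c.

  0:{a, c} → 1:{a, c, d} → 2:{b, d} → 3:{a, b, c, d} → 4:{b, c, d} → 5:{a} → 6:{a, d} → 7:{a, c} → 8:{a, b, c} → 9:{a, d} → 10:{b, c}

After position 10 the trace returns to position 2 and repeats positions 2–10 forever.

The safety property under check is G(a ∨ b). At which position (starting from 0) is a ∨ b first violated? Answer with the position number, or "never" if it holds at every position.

a ∨ b holds at every position 0..10, and those are all the positions the trace ever visits, so the invariant G(a ∨ b) is never violated.

never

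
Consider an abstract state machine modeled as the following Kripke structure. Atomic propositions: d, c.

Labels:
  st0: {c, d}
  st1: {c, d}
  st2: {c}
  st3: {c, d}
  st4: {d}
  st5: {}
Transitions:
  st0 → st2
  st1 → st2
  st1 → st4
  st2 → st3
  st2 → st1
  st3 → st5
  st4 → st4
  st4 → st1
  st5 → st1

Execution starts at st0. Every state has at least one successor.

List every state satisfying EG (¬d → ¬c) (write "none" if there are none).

States satisfying ¬d → ¬c: {st0, st1, st3, st4, st5}.
States satisfying EG (¬d → ¬c): {st1, st3, st4, st5}.

{st1, st3, st4, st5}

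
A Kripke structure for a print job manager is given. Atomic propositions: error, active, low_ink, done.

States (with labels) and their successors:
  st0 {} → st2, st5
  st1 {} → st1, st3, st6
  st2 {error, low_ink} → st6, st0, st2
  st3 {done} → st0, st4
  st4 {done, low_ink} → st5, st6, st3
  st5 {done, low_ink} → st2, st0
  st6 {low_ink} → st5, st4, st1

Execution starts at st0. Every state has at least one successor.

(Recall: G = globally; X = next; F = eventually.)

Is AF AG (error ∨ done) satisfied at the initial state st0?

No

States satisfying AG (error ∨ done): ∅.
States satisfying AF AG (error ∨ done): ∅.
There is a path from st0 along which AG (error ∨ done) never holds.
st0 ∉ Sat(AF AG (error ∨ done)).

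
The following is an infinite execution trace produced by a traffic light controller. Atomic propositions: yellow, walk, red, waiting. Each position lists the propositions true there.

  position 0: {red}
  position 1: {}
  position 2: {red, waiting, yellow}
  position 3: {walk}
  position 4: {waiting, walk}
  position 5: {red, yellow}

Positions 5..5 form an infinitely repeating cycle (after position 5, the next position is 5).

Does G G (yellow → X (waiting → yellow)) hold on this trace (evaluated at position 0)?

Holds

G (yellow → X (waiting → yellow)) holds at every position 0..5, and those are all positions ever visited, so G G (yellow → X (waiting → yellow)) holds.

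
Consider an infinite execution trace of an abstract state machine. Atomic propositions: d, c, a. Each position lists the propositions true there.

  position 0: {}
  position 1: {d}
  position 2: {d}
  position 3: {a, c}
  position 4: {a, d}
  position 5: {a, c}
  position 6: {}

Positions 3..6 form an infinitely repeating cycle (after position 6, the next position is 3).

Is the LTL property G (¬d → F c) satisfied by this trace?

Yes

¬d → F c holds at every position 0..6, and those are all positions ever visited, so G (¬d → F c) holds.
Positions where ¬d holds: 0, 3, 5, 6.
Check F c at each: 0→ok, 3→ok, 5→ok, 6→ok.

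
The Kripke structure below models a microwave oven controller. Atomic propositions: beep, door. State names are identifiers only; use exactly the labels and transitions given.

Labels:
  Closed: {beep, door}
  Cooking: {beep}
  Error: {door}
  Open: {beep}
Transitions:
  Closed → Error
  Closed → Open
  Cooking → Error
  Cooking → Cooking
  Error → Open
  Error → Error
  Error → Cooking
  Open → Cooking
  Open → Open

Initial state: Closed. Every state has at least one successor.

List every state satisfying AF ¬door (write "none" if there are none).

{Cooking, Open}

States satisfying ¬door: {Cooking, Open}.
States satisfying AF ¬door: {Cooking, Open}.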